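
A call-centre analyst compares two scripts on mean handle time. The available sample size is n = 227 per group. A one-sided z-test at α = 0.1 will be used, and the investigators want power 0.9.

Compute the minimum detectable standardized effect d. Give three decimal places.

d ≈ 0.241

Need Φ(δ − 1.282) = 0.9, so δ = 1.282 + 1.282 = 2.563.
δ = d·√(n/2) ⇒ d = δ/√(n/2) = 2.563/√(227/2) = 0.2406.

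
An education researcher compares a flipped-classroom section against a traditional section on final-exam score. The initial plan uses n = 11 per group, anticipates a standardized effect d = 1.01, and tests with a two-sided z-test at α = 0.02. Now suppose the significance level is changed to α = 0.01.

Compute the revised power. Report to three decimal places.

Power ≈ 0.418

δ = d·√(n/2) = 1.01 × √(11/2) = 2.3687 (unchanged). New critical value: z_{0.005} = 2.576.
Revised power = Φ(δ − 2.576) + Φ(−δ − 2.576) = Φ(-0.207) + Φ(-4.944) = 0.4179 + 0.0000 = 0.4179.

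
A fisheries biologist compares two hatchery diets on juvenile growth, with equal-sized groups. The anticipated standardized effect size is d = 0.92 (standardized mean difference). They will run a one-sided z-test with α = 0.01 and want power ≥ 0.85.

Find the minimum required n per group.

Set Φ(δ − 2.326) = 0.85; then δ − 2.326 = Φ⁻¹(0.85) = 1.036, giving δ = 3.363.
δ = d·√(n/2) ⇒ n = 2(δ/d)² = 2 × (3.363 / 0.92)² = 26.72.
Round up to the next whole unit.

n = 27 per group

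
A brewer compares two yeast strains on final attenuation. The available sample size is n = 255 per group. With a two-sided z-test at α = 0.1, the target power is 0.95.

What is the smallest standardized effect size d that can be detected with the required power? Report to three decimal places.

Need Φ(δ − 1.645) = 0.95, so δ = 1.645 + 1.645 = 3.290.
(The second rejection-region term Φ(−δ − z_{α/2}) is negligible and dropped.)
δ = d·√(n/2) ⇒ d = δ/√(n/2) = 3.290/√(255/2) = 0.2913.

d ≈ 0.291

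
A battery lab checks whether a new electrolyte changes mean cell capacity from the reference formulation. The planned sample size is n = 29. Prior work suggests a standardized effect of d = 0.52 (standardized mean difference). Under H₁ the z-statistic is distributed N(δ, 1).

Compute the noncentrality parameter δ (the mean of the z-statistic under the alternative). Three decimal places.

δ = d·√n = 0.52 × √29 = 2.8003

δ ≈ 2.800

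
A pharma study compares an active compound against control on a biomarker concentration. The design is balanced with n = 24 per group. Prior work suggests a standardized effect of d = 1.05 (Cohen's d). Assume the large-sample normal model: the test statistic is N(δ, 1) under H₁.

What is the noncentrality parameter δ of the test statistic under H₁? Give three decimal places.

δ ≈ 3.637

δ = d·√(n/2) = 1.05 × √(24/2) = 3.6373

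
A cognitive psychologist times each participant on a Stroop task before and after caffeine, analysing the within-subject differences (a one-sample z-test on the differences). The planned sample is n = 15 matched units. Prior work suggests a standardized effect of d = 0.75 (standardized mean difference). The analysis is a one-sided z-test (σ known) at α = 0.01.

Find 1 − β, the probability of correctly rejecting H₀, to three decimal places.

Noncentrality parameter: δ = d·√n = 0.75 × √15 = 2.9047
One-sided α = 0.01 → critical value z_{0.01} = 2.326.
Power = Φ(δ − 2.326) = Φ(0.578) = 0.7185.

Power ≈ 0.718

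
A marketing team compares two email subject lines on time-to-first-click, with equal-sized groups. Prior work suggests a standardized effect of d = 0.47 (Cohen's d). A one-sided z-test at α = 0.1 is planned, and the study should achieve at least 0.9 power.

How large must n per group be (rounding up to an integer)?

n = 60 per group

For power 0.9 need Φ(δ − z_{0.1}) = 0.9, so δ = z_{0.1} + z_{0.10} = 1.282 + 1.282 = 2.563.
δ = d·√(n/2) ⇒ n = 2(δ/d)² = 2 × (2.563 / 0.47)² = 59.48.
Round up to the next whole unit.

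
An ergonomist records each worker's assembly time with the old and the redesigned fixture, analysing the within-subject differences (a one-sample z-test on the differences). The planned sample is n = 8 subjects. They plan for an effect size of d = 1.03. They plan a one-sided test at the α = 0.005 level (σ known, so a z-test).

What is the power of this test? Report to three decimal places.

Noncentrality parameter: δ = d·√n = 1.03 × √8 = 2.9133
Critical value for a one-sided test at α = 0.005: z_α = 2.576.
Power = P(Z > 2.576 − δ) = Φ(0.337) = 0.6321.

Power ≈ 0.632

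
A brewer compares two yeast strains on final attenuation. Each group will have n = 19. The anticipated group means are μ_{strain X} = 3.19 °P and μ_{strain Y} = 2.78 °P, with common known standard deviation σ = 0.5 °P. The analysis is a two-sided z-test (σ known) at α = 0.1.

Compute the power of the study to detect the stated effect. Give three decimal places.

Standardized effect: d = |μ_{strain X} − μ_{strain Y}| / σ = |3.19 − 2.78| / 0.5 = 0.8200
Noncentrality parameter: δ = d·√(n/2) = 0.8200 × √(19/2) = 2.5274
Two-sided α = 0.1 → critical value z_{0.05} = 1.645.
Power = Φ(δ − 1.645) + Φ(−δ − 1.645) = Φ(0.883) + Φ(-4.172) = 0.8113 + 0.0000 = 0.8113.

Power ≈ 0.811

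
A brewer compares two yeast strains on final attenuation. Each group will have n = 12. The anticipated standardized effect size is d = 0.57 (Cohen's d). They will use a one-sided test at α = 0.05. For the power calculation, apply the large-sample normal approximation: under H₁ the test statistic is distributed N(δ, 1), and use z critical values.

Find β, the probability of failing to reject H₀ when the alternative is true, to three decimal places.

Noncentrality parameter: δ = d·√(n/2) = 0.57 × √(12/2) = 1.3962
Critical value for a one-sided test at α = 0.05: z_α = 1.645.
Power = P(Z > 1.645 − δ) = Φ(-0.249) = 0.4018.
Type II error: β = 1 − power = 1 − 0.4018 = 0.5982.

β ≈ 0.598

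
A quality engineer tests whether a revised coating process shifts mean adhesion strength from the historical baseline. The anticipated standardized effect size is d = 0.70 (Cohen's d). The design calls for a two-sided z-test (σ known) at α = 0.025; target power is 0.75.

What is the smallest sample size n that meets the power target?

n = 18

Set Φ(δ − 2.241) = 0.75; then δ − 2.241 = Φ⁻¹(0.75) = 0.674, giving δ = 2.916.
(Ignoring the negligible lower-tail rejection probability gives the usual closed-form inversion.)
δ = d·√n ⇒ n = (δ/d)² = (2.916 / 0.70)² = 17.35.
Rounding up, n = 18.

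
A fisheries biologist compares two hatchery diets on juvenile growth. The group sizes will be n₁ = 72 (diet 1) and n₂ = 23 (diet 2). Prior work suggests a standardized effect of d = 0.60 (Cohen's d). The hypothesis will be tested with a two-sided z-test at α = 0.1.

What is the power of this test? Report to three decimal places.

Power ≈ 0.805

Noncentrality parameter: δ = d / √(1/n₁ + 1/n₂) = 0.60 / √(1/72 + 1/23) = 2.5051
Critical value for a two-sided test at α = 0.1: z_{α/2} = 1.645.
Power = Φ(δ − 1.645) + Φ(−δ − 1.645) = Φ(0.860) + Φ(-4.150) = 0.8052 + 0.0000 = 0.8052.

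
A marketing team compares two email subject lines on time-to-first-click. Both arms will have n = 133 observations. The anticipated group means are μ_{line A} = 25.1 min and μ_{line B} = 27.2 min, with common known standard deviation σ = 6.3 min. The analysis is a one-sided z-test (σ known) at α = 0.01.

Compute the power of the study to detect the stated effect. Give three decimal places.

Standardized effect: d = |μ_{line A} − μ_{line B}| / σ = |25.1 − 27.2| / 6.3 = 0.3333
Noncentrality parameter: δ = d·√(n/2) = 0.3333 × √(133/2) = 2.7183
Critical value for a one-sided test at α = 0.01: z_α = 2.326.
Power = P(Z > 2.326 − δ) = Φ(0.392) = 0.6524.

Power ≈ 0.652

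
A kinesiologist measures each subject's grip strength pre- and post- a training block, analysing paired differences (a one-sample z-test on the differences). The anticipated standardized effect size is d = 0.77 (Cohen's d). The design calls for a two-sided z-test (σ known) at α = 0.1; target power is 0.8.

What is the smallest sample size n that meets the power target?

n = 11

For power 0.8 need Φ(δ − z_{0.05}) = 0.8, so δ = z_{0.05} + z_{0.20} = 1.645 + 0.842 = 2.486.
(The Φ(−δ − z_{α/2}) term is vanishingly small for δ > 0 and is dropped in the standard sample-size formula.)
δ = d·√n ⇒ n = (δ/d)² = (2.486 / 0.77)² = 10.43.
Round up to the next whole unit.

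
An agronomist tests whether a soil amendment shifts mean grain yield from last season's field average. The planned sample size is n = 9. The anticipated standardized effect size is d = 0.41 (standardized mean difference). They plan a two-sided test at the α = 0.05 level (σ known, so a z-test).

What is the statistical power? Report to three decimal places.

Power ≈ 0.233

Noncentrality parameter: δ = d·√n = 0.41 × √9 = 1.2300
Critical value for a two-sided test at α = 0.05: z_{α/2} = 1.960.
Power = Φ(δ − 1.960) + Φ(−δ − 1.960) = Φ(-0.730) + Φ(-3.190) = 0.2327 + 0.0007 = 0.2334.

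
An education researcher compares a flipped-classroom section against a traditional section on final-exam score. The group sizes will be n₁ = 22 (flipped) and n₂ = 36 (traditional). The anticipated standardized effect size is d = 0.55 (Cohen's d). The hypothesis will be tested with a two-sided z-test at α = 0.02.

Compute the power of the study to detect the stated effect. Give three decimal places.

Power ≈ 0.384

Noncentrality parameter: δ = d / √(1/n₁ + 1/n₂) = 0.55 / √(1/22 + 1/36) = 2.0324
Critical value for a two-sided test at α = 0.02: z_{α/2} = 2.326.
Power = Φ(δ − 2.326) + Φ(−δ − 2.326) = Φ(-0.294) + Φ(-4.359) = 0.3844 + 0.0000 = 0.3844.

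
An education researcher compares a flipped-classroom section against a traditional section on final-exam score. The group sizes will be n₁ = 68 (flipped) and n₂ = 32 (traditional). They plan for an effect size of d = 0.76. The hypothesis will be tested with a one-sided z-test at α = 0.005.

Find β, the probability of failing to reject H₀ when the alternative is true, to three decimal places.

Noncentrality parameter: δ = d / √(1/n₁ + 1/n₂) = 0.76 / √(1/68 + 1/32) = 3.5452
One-sided α = 0.005 → critical value z_{0.005} = 2.576.
Power = P(Z > 2.576 − δ) = Φ(0.969) = 0.8338.
Type II error: β = 1 − power = 1 − 0.8338 = 0.1662.

β ≈ 0.166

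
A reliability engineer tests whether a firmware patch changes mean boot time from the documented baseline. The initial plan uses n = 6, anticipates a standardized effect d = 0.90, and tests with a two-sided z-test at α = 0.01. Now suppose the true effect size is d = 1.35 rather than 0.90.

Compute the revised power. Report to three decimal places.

Power ≈ 0.768

With d = 1.35: δ = d·√n = 1.35 × √6 = 3.3068. Critical value z_{0.005} = 2.576.
Revised power = Φ(δ − 2.576) + Φ(−δ − 2.576) = Φ(0.731) + Φ(-5.883) = 0.7676 + 0.0000 = 0.7676.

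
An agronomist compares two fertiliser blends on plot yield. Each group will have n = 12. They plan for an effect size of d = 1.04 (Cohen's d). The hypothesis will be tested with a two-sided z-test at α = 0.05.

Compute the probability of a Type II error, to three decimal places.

β ≈ 0.278

Noncentrality parameter: δ = d·√(n/2) = 1.04 × √(12/2) = 2.5475
Two-sided α = 0.05 → critical value z_{0.025} = 1.960.
Power = Φ(δ − 1.960) + Φ(−δ − 1.960) = Φ(0.588) + Φ(-4.507) = 0.7216 + 0.0000 = 0.7216.
Type II error: β = 1 − power = 1 − 0.7216 = 0.2784.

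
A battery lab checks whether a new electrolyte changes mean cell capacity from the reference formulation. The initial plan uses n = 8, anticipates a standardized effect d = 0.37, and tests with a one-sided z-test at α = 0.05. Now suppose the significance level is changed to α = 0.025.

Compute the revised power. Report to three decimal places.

Power ≈ 0.181

δ = d·√n = 0.37 × √8 = 1.0465 (unchanged). New critical value: z_{0.025} = 1.960.
Revised power = P(Z > 1.960 − δ) = Φ(-0.913) = 0.1805.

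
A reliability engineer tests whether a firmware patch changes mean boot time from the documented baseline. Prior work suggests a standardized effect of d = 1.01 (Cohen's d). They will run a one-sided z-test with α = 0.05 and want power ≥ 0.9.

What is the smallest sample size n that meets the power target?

n = 9

For power 0.9 need Φ(δ − z_{0.05}) = 0.9, so δ = z_{0.05} + z_{0.10} = 1.645 + 1.282 = 2.926.
δ = d·√n ⇒ n = (δ/d)² = (2.926 / 1.01)² = 8.40.
Rounding up, n = 9.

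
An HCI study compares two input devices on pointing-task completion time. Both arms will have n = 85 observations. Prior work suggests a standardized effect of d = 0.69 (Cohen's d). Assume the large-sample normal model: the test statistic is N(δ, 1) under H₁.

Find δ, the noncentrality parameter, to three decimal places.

δ = d·√(n/2) = 0.69 × √(85/2) = 4.4982

δ ≈ 4.498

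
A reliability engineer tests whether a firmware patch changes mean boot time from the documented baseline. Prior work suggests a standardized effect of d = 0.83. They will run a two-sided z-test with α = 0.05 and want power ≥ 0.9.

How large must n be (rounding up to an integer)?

n = 16

Set Φ(δ − 1.960) = 0.9; then δ − 1.960 = Φ⁻¹(0.9) = 1.282, giving δ = 3.242.
(For δ > 0 the lower-tail rejection region contributes negligibly to power, so the one-term inversion is standard.)
δ = d·√n ⇒ n = (δ/d)² = (3.242 / 0.83)² = 15.25.
Rounding up, n = 16.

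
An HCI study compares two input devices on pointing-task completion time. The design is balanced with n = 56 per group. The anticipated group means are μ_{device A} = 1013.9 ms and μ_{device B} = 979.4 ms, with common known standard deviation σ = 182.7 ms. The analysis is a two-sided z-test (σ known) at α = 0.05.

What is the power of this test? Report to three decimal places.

Standardized effect: d = |μ_{device A} − μ_{device B}| / σ = |1013.9 − 979.4| / 182.7 = 0.1888
Noncentrality parameter: δ = d·√(n/2) = 0.1888 × √(56/2) = 0.9992
Critical value for a two-sided test at α = 0.05: z_{α/2} = 1.960.
Power = Φ(δ − 1.960) + Φ(−δ − 1.960) = Φ(-0.961) + Φ(-2.959) = 0.1683 + 0.0015 = 0.1699.

Power ≈ 0.170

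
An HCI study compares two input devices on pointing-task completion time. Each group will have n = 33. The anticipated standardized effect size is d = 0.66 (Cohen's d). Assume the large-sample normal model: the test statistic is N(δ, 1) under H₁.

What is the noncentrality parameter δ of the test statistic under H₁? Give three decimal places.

δ = d·√(n/2) = 0.66 × √(33/2) = 2.6809

δ ≈ 2.681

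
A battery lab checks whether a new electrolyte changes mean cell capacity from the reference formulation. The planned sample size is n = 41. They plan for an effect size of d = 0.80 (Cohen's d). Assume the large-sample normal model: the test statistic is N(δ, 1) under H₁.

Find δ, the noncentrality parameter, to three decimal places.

δ ≈ 5.122

δ = d·√n = 0.80 × √41 = 5.1225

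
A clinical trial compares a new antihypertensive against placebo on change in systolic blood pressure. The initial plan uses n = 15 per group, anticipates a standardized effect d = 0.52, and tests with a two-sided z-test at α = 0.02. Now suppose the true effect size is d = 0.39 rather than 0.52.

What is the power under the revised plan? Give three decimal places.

Power ≈ 0.104

With d = 0.39: δ = d·√(n/2) = 0.39 × √(15/2) = 1.0681. Critical value z_{0.01} = 2.326.
Revised power = Φ(δ − 2.326) + Φ(−δ − 2.326) = Φ(-1.258) + Φ(-3.394) = 0.1041 + 0.0003 = 0.1045.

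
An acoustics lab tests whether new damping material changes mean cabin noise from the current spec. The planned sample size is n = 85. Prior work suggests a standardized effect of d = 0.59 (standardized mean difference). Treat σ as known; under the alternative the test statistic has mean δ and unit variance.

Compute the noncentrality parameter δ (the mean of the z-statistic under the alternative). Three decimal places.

δ = d·√n = 0.59 × √85 = 5.4395

δ ≈ 5.440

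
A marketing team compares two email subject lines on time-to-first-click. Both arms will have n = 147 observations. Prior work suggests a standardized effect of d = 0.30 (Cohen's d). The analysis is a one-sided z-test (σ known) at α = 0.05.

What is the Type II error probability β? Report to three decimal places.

β ≈ 0.177

Noncentrality parameter: δ = d·√(n/2) = 0.30 × √(147/2) = 2.5720
Critical value for a one-sided test at α = 0.05: z_α = 1.645.
Power = P(Z > 1.645 − δ) = Φ(0.927) = 0.8231.
Type II error: β = 1 − power = 1 − 0.8231 = 0.1769.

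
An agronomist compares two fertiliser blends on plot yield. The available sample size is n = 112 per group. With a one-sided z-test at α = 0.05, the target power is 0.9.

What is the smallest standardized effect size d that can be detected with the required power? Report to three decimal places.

d ≈ 0.391

Required noncentrality: δ = z_{0.05} + z_{0.10} = 1.645 + 1.282 = 2.926.
δ = d·√(n/2) ⇒ d = δ/√(n/2) = 2.926/√(112/2) = 0.3911.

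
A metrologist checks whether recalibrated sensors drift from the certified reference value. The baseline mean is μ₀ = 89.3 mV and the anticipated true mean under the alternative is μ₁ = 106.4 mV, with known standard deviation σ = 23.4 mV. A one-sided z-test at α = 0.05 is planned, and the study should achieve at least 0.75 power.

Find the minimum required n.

n = 11

Standardized effect: d = |μ₁ − μ₀| / σ = |106.4 − 89.3| / 23.4 = 0.7308
For power 0.75 need Φ(δ − z_{0.05}) = 0.75, so δ = z_{0.05} + z_{0.25} = 1.645 + 0.674 = 2.319.
δ = d·√n ⇒ n = (δ/d)² = (2.319 / 0.7308)² = 10.07.
Rounding up, n = 11.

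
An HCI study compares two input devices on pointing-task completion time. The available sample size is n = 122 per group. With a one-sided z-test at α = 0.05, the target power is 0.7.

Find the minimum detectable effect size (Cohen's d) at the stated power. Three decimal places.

d ≈ 0.278

Need Φ(δ − 1.645) = 0.7, so δ = 1.645 + 0.524 = 2.169.
δ = d·√(n/2) ⇒ d = δ/√(n/2) = 2.169/√(122/2) = 0.2777.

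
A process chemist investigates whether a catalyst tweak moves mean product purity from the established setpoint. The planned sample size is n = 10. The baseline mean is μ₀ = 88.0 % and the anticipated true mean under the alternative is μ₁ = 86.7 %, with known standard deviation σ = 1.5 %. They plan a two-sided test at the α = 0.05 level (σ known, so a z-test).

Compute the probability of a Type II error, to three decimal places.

β ≈ 0.217

Standardized effect: d = |μ₁ − μ₀| / σ = |86.7 − 88.0| / 1.5 = 0.8667
Noncentrality parameter: δ = d·√n = 0.8667 × √10 = 2.7406
Two-sided α = 0.05 → critical value z_{0.025} = 1.960.
Power = Φ(δ − 1.960) + Φ(−δ − 1.960) = Φ(0.781) + Φ(-4.701) = 0.7825 + 0.0000 = 0.7825.
Type II error: β = 1 − power = 1 − 0.7825 = 0.2175.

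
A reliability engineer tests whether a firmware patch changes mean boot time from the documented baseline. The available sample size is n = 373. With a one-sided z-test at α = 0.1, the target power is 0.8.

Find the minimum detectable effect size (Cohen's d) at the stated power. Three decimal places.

Need Φ(δ − 1.282) = 0.8, so δ = 1.282 + 0.842 = 2.123.
δ = d·√n ⇒ d = δ/√n = 2.123/√373 = 0.1099.

d ≈ 0.110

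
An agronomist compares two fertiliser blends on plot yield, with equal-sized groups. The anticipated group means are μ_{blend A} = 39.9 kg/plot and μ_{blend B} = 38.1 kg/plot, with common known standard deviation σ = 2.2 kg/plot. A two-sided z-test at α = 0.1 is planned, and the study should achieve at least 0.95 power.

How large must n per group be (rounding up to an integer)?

n = 33 per group

Standardized effect: d = |μ_{blend A} − μ_{blend B}| / σ = |39.9 − 38.1| / 2.2 = 0.8182
For power 0.95 need Φ(δ − z_{0.05}) = 0.95, so δ = z_{0.05} + z_{0.05} = 1.645 + 1.645 = 3.290.
(The Φ(−δ − z_{α/2}) term is vanishingly small for δ > 0 and is dropped in the standard sample-size formula.)
δ = d·√(n/2) ⇒ n = 2(δ/d)² = 2 × (3.290 / 0.8182)² = 32.33.
Rounding up, n = 33 per group.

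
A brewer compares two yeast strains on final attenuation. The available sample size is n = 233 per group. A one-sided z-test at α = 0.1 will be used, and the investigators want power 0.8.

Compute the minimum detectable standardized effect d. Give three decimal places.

Need Φ(δ − 1.282) = 0.8, so δ = 1.282 + 0.842 = 2.123.
δ = d·√(n/2) ⇒ d = δ/√(n/2) = 2.123/√(233/2) = 0.1967.

d ≈ 0.197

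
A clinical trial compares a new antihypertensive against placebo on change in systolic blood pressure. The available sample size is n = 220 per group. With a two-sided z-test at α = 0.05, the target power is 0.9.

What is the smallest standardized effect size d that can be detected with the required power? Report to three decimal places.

Required noncentrality: δ = z_{0.025} + z_{0.10} = 1.960 + 1.282 = 3.242.
(Lower-tail contribution to power is negligible for δ > 0.)
δ = d·√(n/2) ⇒ d = δ/√(n/2) = 3.242/√(220/2) = 0.3091.

d ≈ 0.309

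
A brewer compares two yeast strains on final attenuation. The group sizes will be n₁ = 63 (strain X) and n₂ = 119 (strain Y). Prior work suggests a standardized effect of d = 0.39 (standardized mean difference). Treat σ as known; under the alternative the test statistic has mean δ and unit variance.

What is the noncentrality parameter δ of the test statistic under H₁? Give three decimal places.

The noncentrality parameter scales effect size by the design's sample-size factor: δ = d / √(1/n₁ + 1/n₂) = 0.39 / √(1/63 + 1/119) = 2.5031

δ ≈ 2.503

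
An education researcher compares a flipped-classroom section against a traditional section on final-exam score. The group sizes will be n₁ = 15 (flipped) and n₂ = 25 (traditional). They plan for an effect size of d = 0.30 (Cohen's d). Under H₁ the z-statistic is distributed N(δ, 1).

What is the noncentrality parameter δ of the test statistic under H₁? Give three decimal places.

The noncentrality parameter scales effect size by the design's sample-size factor: δ = d / √(1/n₁ + 1/n₂) = 0.30 / √(1/15 + 1/25) = 0.9186

δ ≈ 0.919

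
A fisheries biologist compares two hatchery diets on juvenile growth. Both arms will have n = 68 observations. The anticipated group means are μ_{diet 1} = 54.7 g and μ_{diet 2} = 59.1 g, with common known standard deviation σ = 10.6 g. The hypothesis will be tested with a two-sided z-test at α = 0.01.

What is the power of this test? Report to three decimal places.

Power ≈ 0.438

Standardized effect: d = |μ_{diet 1} − μ_{diet 2}| / σ = |54.7 − 59.1| / 10.6 = 0.4151
Noncentrality parameter: δ = d·√(n/2) = 0.4151 × √(68/2) = 2.4204
Two-sided α = 0.01 → critical value z_{0.005} = 2.576.
Power = Φ(δ − 2.576) + Φ(−δ − 2.576) = Φ(-0.155) + Φ(-4.996) = 0.4382 + 0.0000 = 0.4382.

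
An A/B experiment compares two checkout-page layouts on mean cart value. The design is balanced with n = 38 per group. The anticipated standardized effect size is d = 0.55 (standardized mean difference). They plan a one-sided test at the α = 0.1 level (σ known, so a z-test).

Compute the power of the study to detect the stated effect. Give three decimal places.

Noncentrality parameter: δ = d·√(n/2) = 0.55 × √(38/2) = 2.3974
One-sided α = 0.1 → critical value z_{0.1} = 1.282.
Power = Φ(δ − 1.282) = Φ(1.116) = 0.8678.

Power ≈ 0.868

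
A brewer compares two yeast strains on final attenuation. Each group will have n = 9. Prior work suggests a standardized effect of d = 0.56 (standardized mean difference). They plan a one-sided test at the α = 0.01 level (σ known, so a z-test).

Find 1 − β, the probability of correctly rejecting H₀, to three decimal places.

Noncentrality parameter: δ = d·√(n/2) = 0.56 × √(9/2) = 1.1879
Critical value for a one-sided test at α = 0.01: z_α = 2.326.
Power = Φ(δ − 2.326) = Φ(-1.138) = 0.1275.

Power ≈ 0.127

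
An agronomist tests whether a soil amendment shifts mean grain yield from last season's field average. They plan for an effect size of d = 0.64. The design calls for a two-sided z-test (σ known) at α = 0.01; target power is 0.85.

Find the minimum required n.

Set Φ(δ − 2.576) = 0.85; then δ − 2.576 = Φ⁻¹(0.85) = 1.036, giving δ = 3.612.
(Ignoring the negligible lower-tail rejection probability gives the usual closed-form inversion.)
δ = d·√n ⇒ n = (δ/d)² = (3.612 / 0.64)² = 31.86.
Rounding up, n = 32.

n = 32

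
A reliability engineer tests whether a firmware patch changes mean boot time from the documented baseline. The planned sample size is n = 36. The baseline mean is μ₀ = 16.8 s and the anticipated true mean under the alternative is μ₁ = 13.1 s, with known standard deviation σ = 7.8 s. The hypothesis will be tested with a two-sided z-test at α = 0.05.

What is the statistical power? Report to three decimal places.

Power ≈ 0.812

Standardized effect: d = |μ₁ − μ₀| / σ = |13.1 − 16.8| / 7.8 = 0.4744
Noncentrality parameter: δ = d·√n = 0.4744 × √36 = 2.8462
Two-sided α = 0.05 → critical value z_{0.025} = 1.960.
Power = Φ(δ − 1.960) + Φ(−δ − 1.960) = Φ(0.886) + Φ(-4.806) = 0.8122 + 0.0000 = 0.8122.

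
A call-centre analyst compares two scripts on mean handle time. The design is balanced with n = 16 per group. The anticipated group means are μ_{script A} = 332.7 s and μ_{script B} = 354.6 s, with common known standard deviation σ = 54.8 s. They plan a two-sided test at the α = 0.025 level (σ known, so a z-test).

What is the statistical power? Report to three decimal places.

Power ≈ 0.134

Standardized effect: d = |μ_{script A} − μ_{script B}| / σ = |332.7 − 354.6| / 54.8 = 0.3996
Noncentrality parameter: δ = d·√(n/2) = 0.3996 × √(16/2) = 1.1303
Critical value for a two-sided test at α = 0.025: z_{α/2} = 2.241.
Power = Φ(δ − 2.241) + Φ(−δ − 2.241) = Φ(-1.111) + Φ(-3.372) = 0.1333 + 0.0004 = 0.1336.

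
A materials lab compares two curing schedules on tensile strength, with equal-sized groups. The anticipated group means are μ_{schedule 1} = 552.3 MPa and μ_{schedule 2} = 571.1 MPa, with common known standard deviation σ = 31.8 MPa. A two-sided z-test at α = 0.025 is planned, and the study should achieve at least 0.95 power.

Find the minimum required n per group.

Standardized effect: d = |μ_{schedule 1} − μ_{schedule 2}| / σ = |552.3 − 571.1| / 31.8 = 0.5912
Set Φ(δ − 2.241) = 0.95; then δ − 2.241 = Φ⁻¹(0.95) = 1.645, giving δ = 3.886.
(The Φ(−δ − z_{α/2}) term is vanishingly small for δ > 0 and is dropped in the standard sample-size formula.)
δ = d·√(n/2) ⇒ n = 2(δ/d)² = 2 × (3.886 / 0.5912)² = 86.42.
Rounding up, n = 87 per group.

n = 87 per group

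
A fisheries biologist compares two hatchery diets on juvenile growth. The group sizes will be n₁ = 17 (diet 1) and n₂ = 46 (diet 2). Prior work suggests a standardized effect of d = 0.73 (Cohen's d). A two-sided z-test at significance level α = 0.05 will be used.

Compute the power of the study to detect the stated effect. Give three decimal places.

Power ≈ 0.730

Noncentrality parameter: δ = d / √(1/n₁ + 1/n₂) = 0.73 / √(1/17 + 1/46) = 2.5719
Two-sided α = 0.05 → critical value z_{0.025} = 1.960.
Power = Φ(δ − 1.960) + Φ(−δ − 1.960) = Φ(0.612) + Φ(-4.532) = 0.7297 + 0.0000 = 0.7297.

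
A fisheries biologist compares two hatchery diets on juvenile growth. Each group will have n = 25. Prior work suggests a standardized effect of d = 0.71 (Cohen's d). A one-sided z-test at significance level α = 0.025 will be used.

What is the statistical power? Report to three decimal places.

Power ≈ 0.709

Noncentrality parameter: δ = d·√(n/2) = 0.71 × √(25/2) = 2.5102
Critical value for a one-sided test at α = 0.025: z_α = 1.960.
Power = Φ(δ − 1.960) = Φ(0.550) = 0.7089.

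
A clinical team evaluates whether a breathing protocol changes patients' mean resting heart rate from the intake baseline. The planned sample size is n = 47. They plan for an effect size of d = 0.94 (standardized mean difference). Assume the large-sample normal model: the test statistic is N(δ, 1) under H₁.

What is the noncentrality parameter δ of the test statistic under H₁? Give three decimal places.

The noncentrality parameter scales effect size by the design's sample-size factor: δ = d·√n = 0.94 × √47 = 6.4443

δ ≈ 6.444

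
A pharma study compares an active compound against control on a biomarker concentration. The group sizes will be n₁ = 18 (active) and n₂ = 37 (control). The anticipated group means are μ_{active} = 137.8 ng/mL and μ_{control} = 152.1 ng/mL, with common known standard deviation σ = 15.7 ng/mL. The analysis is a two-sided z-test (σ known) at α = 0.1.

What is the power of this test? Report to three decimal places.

Power ≈ 0.936

Standardized effect: d = |μ_{active} − μ_{control}| / σ = |137.8 − 152.1| / 15.7 = 0.9108
Noncentrality parameter: δ = d / √(1/n₁ + 1/n₂) = 0.9108 / √(1/18 + 1/37) = 3.1695
Critical value for a two-sided test at α = 0.1: z_{α/2} = 1.645.
Power = Φ(δ − 1.645) + Φ(−δ − 1.645) = Φ(1.525) + Φ(-4.814) = 0.9363 + 0.0000 = 0.9363.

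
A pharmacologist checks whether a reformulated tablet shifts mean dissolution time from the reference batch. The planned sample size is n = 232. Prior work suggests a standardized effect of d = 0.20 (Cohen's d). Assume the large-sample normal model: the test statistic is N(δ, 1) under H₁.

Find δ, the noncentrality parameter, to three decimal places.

δ ≈ 3.046

δ = d·√n = 0.20 × √232 = 3.0463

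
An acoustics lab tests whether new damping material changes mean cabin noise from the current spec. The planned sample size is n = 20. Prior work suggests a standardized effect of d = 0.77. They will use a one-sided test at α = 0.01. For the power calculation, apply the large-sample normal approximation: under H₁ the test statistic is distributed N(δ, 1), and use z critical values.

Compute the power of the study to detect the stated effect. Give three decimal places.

Noncentrality parameter: λ = d·√n = 0.77 × √20 = 3.4435
One-sided α = 0.01 → critical value z_{0.01} = 2.326.
Power = Φ(λ − 2.326) = Φ(1.117) = 0.8680.

Power ≈ 0.868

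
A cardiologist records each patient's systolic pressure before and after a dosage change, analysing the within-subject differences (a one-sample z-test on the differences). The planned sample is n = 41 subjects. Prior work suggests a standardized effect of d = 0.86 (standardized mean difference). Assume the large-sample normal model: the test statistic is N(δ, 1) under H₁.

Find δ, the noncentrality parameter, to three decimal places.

δ ≈ 5.507

δ = d·√n = 0.86 × √41 = 5.5067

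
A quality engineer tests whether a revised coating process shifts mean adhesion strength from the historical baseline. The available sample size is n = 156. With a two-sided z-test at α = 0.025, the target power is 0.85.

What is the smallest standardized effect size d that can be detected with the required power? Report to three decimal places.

Required noncentrality: δ = z_{0.0125} + z_{0.15} = 2.241 + 1.036 = 3.278.
(Lower-tail contribution to power is negligible for δ > 0.)
δ = d·√n ⇒ d = δ/√n = 3.278/√156 = 0.2624.

d ≈ 0.262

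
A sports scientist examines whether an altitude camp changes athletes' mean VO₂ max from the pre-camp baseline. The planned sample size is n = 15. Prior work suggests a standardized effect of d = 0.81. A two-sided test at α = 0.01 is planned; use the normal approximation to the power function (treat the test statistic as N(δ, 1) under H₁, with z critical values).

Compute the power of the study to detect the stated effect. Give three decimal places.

Noncentrality parameter: δ = d·√n = 0.81 × √15 = 3.1371
Critical value for a two-sided test at α = 0.01: z_{α/2} = 2.576.
Power = Φ(δ − 2.576) + Φ(−δ − 2.576) = Φ(0.561) + Φ(-5.713) = 0.7127 + 0.0000 = 0.7127.

Power ≈ 0.713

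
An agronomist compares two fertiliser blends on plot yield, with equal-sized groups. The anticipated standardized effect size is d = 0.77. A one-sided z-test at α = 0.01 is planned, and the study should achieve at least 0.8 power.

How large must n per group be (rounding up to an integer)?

For power 0.8 need Φ(δ − z_{0.01}) = 0.8, so δ = z_{0.01} + z_{0.20} = 2.326 + 0.842 = 3.168.
δ = d·√(n/2) ⇒ n = 2(δ/d)² = 2 × (3.168 / 0.77)² = 33.85.
Round up to the next whole unit.

n = 34 per group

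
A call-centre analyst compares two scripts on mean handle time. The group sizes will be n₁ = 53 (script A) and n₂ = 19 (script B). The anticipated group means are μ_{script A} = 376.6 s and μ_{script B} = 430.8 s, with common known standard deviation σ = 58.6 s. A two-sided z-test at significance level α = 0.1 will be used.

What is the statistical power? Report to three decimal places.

Power ≈ 0.965

Standardized effect: d = |μ_{script A} − μ_{script B}| / σ = |376.6 − 430.8| / 58.6 = 0.9249
Noncentrality parameter: δ = d / √(1/n₁ + 1/n₂) = 0.9249 / √(1/53 + 1/19) = 3.4590
Critical value for a two-sided test at α = 0.1: z_{α/2} = 1.645.
Power = Φ(δ − 1.645) + Φ(−δ − 1.645) = Φ(1.814) + Φ(-5.104) = 0.9652 + 0.0000 = 0.9652.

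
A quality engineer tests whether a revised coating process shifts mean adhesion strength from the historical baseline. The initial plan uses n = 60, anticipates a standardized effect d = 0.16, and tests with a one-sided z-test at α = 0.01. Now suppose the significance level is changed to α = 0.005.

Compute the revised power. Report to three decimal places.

Power ≈ 0.091

δ = d·√n = 0.16 × √60 = 1.2394 (unchanged). New critical value: z_{0.005} = 2.576.
Revised power = Φ(δ − 2.576) = Φ(-1.336) = 0.0907.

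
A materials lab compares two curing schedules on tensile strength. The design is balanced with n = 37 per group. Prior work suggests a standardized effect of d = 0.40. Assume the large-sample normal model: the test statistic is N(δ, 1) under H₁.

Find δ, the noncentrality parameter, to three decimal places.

The noncentrality parameter scales effect size by the design's sample-size factor: δ = d·√(n/2) = 0.40 × √(37/2) = 1.7205

δ ≈ 1.720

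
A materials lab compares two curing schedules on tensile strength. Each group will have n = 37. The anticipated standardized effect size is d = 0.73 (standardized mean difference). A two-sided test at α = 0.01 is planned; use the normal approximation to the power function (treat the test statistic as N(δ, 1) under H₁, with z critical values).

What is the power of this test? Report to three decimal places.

Power ≈ 0.714

Noncentrality parameter: δ = d·√(n/2) = 0.73 × √(37/2) = 3.1398
Two-sided α = 0.01 → critical value z_{0.005} = 2.576.
Power = Φ(δ − 2.576) + Φ(−δ − 2.576) = Φ(0.564) + Φ(-5.716) = 0.7136 + 0.0000 = 0.7136.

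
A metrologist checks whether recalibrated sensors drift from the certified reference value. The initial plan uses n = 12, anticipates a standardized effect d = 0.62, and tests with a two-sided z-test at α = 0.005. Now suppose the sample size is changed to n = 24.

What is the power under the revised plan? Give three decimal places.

With n = 24: δ = d·√n = 0.62 × √24 = 3.0374. Critical value z_{0.0025} = 2.807.
Revised power = Φ(δ − 2.807) + Φ(−δ − 2.807) = Φ(0.230) + Φ(-5.844) = 0.5911 + 0.0000 = 0.5911.

Power ≈ 0.591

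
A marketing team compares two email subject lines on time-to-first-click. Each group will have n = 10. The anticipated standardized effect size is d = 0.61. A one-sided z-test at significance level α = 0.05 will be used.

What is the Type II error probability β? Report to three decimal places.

β ≈ 0.611

Noncentrality parameter: δ = d·√(n/2) = 0.61 × √(10/2) = 1.3640
One-sided α = 0.05 → critical value z_{0.05} = 1.645.
Power = Φ(δ − 1.645) = Φ(-0.281) = 0.3894.
Type II error: β = 1 − power = 1 − 0.3894 = 0.6106.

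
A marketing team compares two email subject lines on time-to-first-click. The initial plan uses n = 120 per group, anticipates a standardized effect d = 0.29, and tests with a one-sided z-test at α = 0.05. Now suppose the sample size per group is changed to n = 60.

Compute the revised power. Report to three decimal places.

Power ≈ 0.477

With n = 60 per group: δ = d·√(n/2) = 0.29 × √(60/2) = 1.5884. Critical value z_{0.05} = 1.645.
Revised power = P(Z > 1.645 − δ) = Φ(-0.056) = 0.4775.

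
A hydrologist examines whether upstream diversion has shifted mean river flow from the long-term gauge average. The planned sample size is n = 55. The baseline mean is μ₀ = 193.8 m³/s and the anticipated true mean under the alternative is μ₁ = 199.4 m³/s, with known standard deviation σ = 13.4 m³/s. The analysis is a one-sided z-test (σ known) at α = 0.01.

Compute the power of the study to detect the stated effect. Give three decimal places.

Power ≈ 0.780

Standardized effect: d = |μ₁ − μ₀| / σ = |199.4 − 193.8| / 13.4 = 0.4179
Noncentrality parameter: δ = d·√n = 0.4179 × √55 = 3.0993
Critical value for a one-sided test at α = 0.01: z_α = 2.326.
Power = P(Z > 2.326 − δ) = Φ(0.773) = 0.7802.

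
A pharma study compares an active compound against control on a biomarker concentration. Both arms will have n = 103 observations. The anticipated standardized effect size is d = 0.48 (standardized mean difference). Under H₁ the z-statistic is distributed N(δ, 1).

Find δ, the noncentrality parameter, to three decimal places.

δ ≈ 3.445

δ = d·√(n/2) = 0.48 × √(103/2) = 3.4446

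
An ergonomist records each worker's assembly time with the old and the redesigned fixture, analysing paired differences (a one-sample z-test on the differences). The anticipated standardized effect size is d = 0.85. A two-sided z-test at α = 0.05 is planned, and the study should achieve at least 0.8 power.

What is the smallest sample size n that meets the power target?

n = 11

Set Φ(δ − 1.960) = 0.8; then δ − 1.960 = Φ⁻¹(0.8) = 0.842, giving δ = 2.802.
(Ignoring the negligible lower-tail rejection probability gives the usual closed-form inversion.)
δ = d·√n ⇒ n = (δ/d)² = (2.802 / 0.85)² = 10.86.
Round up to the next whole unit.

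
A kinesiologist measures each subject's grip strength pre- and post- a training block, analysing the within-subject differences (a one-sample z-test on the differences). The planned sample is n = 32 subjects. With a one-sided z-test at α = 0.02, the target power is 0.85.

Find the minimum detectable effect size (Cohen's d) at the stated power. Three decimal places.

Required noncentrality: δ = z_{0.02} + z_{0.15} = 2.054 + 1.036 = 3.090.
δ = d·√n ⇒ d = δ/√n = 3.090/√32 = 0.5463.

d ≈ 0.546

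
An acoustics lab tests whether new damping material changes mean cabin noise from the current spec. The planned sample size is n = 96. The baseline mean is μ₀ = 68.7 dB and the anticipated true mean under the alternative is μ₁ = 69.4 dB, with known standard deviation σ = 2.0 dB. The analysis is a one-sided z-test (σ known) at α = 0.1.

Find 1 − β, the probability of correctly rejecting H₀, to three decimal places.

Power ≈ 0.984

Standardized effect: d = |μ₁ − μ₀| / σ = |69.4 − 68.7| / 2.0 = 0.3500
Noncentrality parameter: δ = d·√n = 0.3500 × √96 = 3.4293
One-sided α = 0.1 → critical value z_{0.1} = 1.282.
Power = P(Z > 1.282 − δ) = Φ(2.148) = 0.9841.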